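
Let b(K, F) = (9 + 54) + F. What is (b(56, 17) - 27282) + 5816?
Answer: -21386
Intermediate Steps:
b(K, F) = 63 + F
(b(56, 17) - 27282) + 5816 = ((63 + 17) - 27282) + 5816 = (80 - 27282) + 5816 = -27202 + 5816 = -21386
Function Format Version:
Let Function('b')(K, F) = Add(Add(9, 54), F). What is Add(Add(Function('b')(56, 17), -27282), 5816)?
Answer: -21386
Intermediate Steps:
Function('b')(K, F) = Add(63, F)
Add(Add(Function('b')(56, 17), -27282), 5816) = Add(Add(Add(63, 17), -27282), 5816) = Add(Add(80, -27282), 5816) = Add(-27202, 5816) = -21386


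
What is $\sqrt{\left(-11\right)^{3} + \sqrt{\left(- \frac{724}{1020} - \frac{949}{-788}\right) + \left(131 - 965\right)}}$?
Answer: $\frac{\sqrt{-13435408017900 + 100470 i \sqrt{8413588529355}}}{100470} \approx 0.39565 + 36.485 i$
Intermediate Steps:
$\sqrt{\left(-11\right)^{3} + \sqrt{\left(- \frac{724}{1020} - \frac{949}{-788}\right) + \left(131 - 965\right)}} = \sqrt{-1331 + \sqrt{\left(\left(-724\right) \frac{1}{1020} - - \frac{949}{788}\right) - 834}} = \sqrt{-1331 + \sqrt{\left(- \frac{181}{255} + \frac{949}{788}\right) - 834}} = \sqrt{-1331 + \sqrt{\frac{99367}{200940} - 834}} = \sqrt{-1331 + \sqrt{- \frac{167484593}{200940}}} = \sqrt{-1331 + \frac{i \sqrt{8413588529355}}{100470}}$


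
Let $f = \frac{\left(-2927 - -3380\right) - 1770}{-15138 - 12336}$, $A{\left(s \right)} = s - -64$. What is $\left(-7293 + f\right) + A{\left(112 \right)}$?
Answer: $- \frac{65177047}{9158} \approx -7117.0$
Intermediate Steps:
$A{\left(s \right)} = 64 + s$ ($A{\left(s \right)} = s + 64 = 64 + s$)
$f = \frac{439}{9158}$ ($f = \frac{\left(-2927 + 3380\right) - 1770}{-27474} = \left(453 - 1770\right) \left(- \frac{1}{27474}\right) = \left(-1317\right) \left(- \frac{1}{27474}\right) = \frac{439}{9158} \approx 0.047936$)
$\left(-7293 + f\right) + A{\left(112 \right)} = \left(-7293 + \frac{439}{9158}\right) + \left(64 + 112\right) = - \frac{66788855}{9158} + 176 = - \frac{65177047}{9158}$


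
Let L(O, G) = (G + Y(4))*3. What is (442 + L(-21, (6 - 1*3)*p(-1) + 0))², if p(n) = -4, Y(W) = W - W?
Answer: 164836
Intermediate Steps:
Y(W) = 0
L(O, G) = 3*G (L(O, G) = (G + 0)*3 = G*3 = 3*G)
(442 + L(-21, (6 - 1*3)*p(-1) + 0))² = (442 + 3*((6 - 1*3)*(-4) + 0))² = (442 + 3*((6 - 3)*(-4) + 0))² = (442 + 3*(3*(-4) + 0))² = (442 + 3*(-12 + 0))² = (442 + 3*(-12))² = (442 - 36)² = 406² = 164836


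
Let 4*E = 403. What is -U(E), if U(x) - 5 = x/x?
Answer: -6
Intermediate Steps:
E = 403/4 (E = (¼)*403 = 403/4 ≈ 100.75)
U(x) = 6 (U(x) = 5 + x/x = 5 + 1 = 6)
-U(E) = -1*6 = -6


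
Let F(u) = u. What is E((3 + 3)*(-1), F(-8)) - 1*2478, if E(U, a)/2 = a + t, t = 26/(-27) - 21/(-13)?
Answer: -874936/351 ≈ -2492.7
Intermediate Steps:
t = 229/351 (t = 26*(-1/27) - 21*(-1/13) = -26/27 + 21/13 = 229/351 ≈ 0.65242)
E(U, a) = 458/351 + 2*a (E(U, a) = 2*(a + 229/351) = 2*(229/351 + a) = 458/351 + 2*a)
E((3 + 3)*(-1), F(-8)) - 1*2478 = (458/351 + 2*(-8)) - 1*2478 = (458/351 - 16) - 2478 = -5158/351 - 2478 = -874936/351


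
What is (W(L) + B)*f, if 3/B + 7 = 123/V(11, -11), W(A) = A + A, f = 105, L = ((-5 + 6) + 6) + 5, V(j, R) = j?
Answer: 119385/46 ≈ 2595.3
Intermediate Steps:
L = 12 (L = (1 + 6) + 5 = 7 + 5 = 12)
W(A) = 2*A
B = 33/46 (B = 3/(-7 + 123/11) = 3/(46/11) = 3*(11/46) = 33/46 ≈ 0.71739)
(W(L) + B)*f = (2*12 + 33/46)*105 = (24 + 33/46)*105 = (1137/46)*105 = 119385/46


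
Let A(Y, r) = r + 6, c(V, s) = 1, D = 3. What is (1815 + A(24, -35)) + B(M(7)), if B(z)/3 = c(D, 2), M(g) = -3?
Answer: 1789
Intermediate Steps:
A(Y, r) = 6 + r
B(z) = 3 (B(z) = 3*1 = 3)
(1815 + A(24, -35)) + B(M(7)) = (1815 + (6 - 35)) + 3 = (1815 - 29) + 3 = 1786 + 3 = 1789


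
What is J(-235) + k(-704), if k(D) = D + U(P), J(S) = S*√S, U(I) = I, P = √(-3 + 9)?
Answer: -704 + √6 - 235*I*√235 ≈ -701.55 - 3602.5*I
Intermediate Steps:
P = √6 ≈ 2.4495
J(S) = S^(3/2)
k(D) = D + √6
J(-235) + k(-704) = (-235)^(3/2) + (-704 + √6) = -235*I*√235 + (-704 + √6) = -704 + √6 - 235*I*√235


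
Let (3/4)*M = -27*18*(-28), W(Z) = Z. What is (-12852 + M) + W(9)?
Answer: 5301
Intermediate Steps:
M = 18144 (M = 4*(-27*18*(-28))/3 = 4*(-486*(-28))/3 = (4/3)*13608 = 18144)
(-12852 + M) + W(9) = (-12852 + 18144) + 9 = 5292 + 9 = 5301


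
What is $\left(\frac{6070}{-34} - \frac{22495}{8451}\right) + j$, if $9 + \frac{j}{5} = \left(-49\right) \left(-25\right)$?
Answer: $\frac{847464160}{143667} \approx 5898.8$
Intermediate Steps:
$j = 6080$ ($j = -45 + 5 \left(\left(-49\right) \left(-25\right)\right) = -45 + 5 \cdot 1225 = -45 + 6125 = 6080$)
$\left(\frac{6070}{-34} - \frac{22495}{8451}\right) + j = \left(\frac{6070}{-34} - \frac{22495}{8451}\right) + 6080 = \left(6070 \left(- \frac{1}{34}\right) - \frac{22495}{8451}\right) + 6080 = \left(- \frac{3035}{17} - \frac{22495}{8451}\right) + 6080 = - \frac{26031200}{143667} + 6080 = \frac{847464160}{143667}$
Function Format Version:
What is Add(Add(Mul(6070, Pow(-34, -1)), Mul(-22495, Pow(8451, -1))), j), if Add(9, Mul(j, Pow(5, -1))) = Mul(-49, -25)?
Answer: Rational(847464160, 143667) ≈ 5898.8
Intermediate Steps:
j = 6080 (j = Add(-45, Mul(5, Mul(-49, -25))) = Add(-45, Mul(5, 1225)) = Add(-45, 6125) = 6080)
Add(Add(Mul(6070, Pow(-34, -1)), Mul(-22495, Pow(8451, -1))), j) = Add(Add(Mul(6070, Pow(-34, -1)), Mul(-22495, Pow(8451, -1))), 6080) = Add(Add(Mul(6070, Rational(-1, 34)), Mul(-22495, Rational(1, 8451))), 6080) = Add(Add(Rational(-3035, 17), Rational(-22495, 8451)), 6080) = Add(Rational(-26031200, 143667), 6080) = Rational(847464160, 143667)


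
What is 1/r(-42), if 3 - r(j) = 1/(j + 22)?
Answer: 20/61 ≈ 0.32787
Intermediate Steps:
r(j) = 3 - 1/(22 + j) (r(j) = 3 - 1/(j + 22) = 3 - 1/(22 + j))
1/r(-42) = 1/((65 + 3*(-42))/(22 - 42)) = 1/((65 - 126)/(-20)) = 1/(-1/20*(-61)) = 1/(61/20) = 20/61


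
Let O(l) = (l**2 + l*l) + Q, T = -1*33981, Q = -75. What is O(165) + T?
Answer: 20394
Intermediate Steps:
T = -33981
O(l) = -75 + 2*l**2 (O(l) = (l**2 + l*l) - 75 = (l**2 + l**2) - 75 = 2*l**2 - 75 = -75 + 2*l**2)
O(165) + T = (-75 + 2*165**2) - 33981 = (-75 + 2*27225) - 33981 = (-75 + 54450) - 33981 = 54375 - 33981 = 20394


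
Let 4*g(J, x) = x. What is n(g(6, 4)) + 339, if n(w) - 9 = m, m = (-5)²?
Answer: 373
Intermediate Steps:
g(J, x) = x/4
m = 25
n(w) = 34 (n(w) = 9 + 25 = 34)
n(g(6, 4)) + 339 = 34 + 339 = 373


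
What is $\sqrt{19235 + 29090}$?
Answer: $5 \sqrt{1933} \approx 219.83$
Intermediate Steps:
$\sqrt{19235 + 29090} = \sqrt{48325} = 5 \sqrt{1933}$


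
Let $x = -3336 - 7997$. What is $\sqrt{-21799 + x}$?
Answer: $2 i \sqrt{8283} \approx 182.02 i$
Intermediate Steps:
$x = -11333$ ($x = -3336 - 7997 = -11333$)
$\sqrt{-21799 + x} = \sqrt{-21799 - 11333} = \sqrt{-33132} = 2 i \sqrt{8283}$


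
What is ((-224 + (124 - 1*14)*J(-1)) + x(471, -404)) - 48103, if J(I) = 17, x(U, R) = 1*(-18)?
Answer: -46475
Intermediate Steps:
x(U, R) = -18
((-224 + (124 - 1*14)*J(-1)) + x(471, -404)) - 48103 = ((-224 + (124 - 1*14)*17) - 18) - 48103 = ((-224 + (124 - 14)*17) - 18) - 48103 = ((-224 + 110*17) - 18) - 48103 = ((-224 + 1870) - 18) - 48103 = (1646 - 18) - 48103 = 1628 - 48103 = -46475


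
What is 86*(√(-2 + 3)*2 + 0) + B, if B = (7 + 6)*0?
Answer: 172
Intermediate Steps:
B = 0 (B = 13*0 = 0)
86*(√(-2 + 3)*2 + 0) + B = 86*(√(-2 + 3)*2 + 0) + 0 = 86*(√1*2 + 0) + 0 = 86*(1*2 + 0) + 0 = 86*(2 + 0) + 0 = 86*2 + 0 = 172 + 0 = 172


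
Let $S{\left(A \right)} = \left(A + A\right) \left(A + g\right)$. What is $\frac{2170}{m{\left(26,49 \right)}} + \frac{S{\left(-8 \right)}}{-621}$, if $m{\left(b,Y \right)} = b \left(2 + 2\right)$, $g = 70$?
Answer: $\frac{725369}{32292} \approx 22.463$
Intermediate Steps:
$m{\left(b,Y \right)} = 4 b$ ($m{\left(b,Y \right)} = b 4 = 4 b$)
$S{\left(A \right)} = 2 A \left(70 + A\right)$ ($S{\left(A \right)} = \left(A + A\right) \left(A + 70\right) = 2 A \left(70 + A\right)$)
$\frac{2170}{m{\left(26,49 \right)}} + \frac{S{\left(-8 \right)}}{-621} = \frac{2170}{4 \cdot 26} + \frac{2 \left(-8\right) \left(70 - 8\right)}{-621} = \frac{2170}{104} + 2 \left(-8\right) 62 \left(- \frac{1}{621}\right) = 2170 \cdot \frac{1}{104} - - \frac{992}{621} = \frac{1085}{52} + \frac{992}{621} = \frac{725369}{32292}$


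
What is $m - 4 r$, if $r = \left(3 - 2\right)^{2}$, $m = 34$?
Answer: $30$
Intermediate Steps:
$r = 1$ ($r = 1^{2} = 1$)
$m - 4 r = 34 - 4 = 30$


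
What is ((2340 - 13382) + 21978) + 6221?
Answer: 17157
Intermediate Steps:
((2340 - 13382) + 21978) + 6221 = (-11042 + 21978) + 6221 = 10936 + 6221 = 17157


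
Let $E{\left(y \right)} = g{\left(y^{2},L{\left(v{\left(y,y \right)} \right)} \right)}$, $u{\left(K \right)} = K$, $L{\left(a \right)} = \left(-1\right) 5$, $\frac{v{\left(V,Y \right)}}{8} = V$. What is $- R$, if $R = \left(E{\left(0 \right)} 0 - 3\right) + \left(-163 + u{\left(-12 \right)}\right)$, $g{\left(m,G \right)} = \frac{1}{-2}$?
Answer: $178$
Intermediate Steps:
$v{\left(V,Y \right)} = 8 V$
$L{\left(a \right)} = -5$
$g{\left(m,G \right)} = - \frac{1}{2}$
$E{\left(y \right)} = - \frac{1}{2}$
$R = -178$ ($R = \left(\left(- \frac{1}{2}\right) 0 - 3\right) - 175 = \left(0 - 3\right) - 175 = -3 - 175 = -178$)
$- R = \left(-1\right) \left(-178\right) = 178$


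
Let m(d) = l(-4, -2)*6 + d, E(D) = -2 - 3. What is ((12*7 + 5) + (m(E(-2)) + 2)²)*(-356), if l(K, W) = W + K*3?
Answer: -2726248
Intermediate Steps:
l(K, W) = W + 3*K
E(D) = -5
m(d) = -84 + d (m(d) = (-2 + 3*(-4))*6 + d = (-2 - 12)*6 + d = -14*6 + d = -84 + d)
((12*7 + 5) + (m(E(-2)) + 2)²)*(-356) = ((12*7 + 5) + ((-84 - 5) + 2)²)*(-356) = ((84 + 5) + (-89 + 2)²)*(-356) = (89 + (-87)²)*(-356) = (89 + 7569)*(-356) = 7658*(-356) = -2726248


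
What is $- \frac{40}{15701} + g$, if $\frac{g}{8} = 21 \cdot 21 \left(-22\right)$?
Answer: $- \frac{1218648856}{15701} \approx -77616.0$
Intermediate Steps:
$g = -77616$ ($g = 8 \cdot 21 \cdot 21 \left(-22\right) = 8 \cdot 441 \left(-22\right) = 8 \left(-9702\right) = -77616$)
$- \frac{40}{15701} + g = - \frac{40}{15701} - 77616 = - \frac{1218648856}{15701}$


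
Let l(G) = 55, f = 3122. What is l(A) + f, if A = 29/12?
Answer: 3177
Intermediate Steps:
A = 29/12 (A = 29*(1/12) = 29/12 ≈ 2.4167)
l(A) + f = 55 + 3122 = 3177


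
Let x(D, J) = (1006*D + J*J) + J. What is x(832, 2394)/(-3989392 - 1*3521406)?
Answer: -3285311/3755399 ≈ -0.87482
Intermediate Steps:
x(D, J) = J + J**2 + 1006*D (x(D, J) = (1006*D + J**2) + J = (J**2 + 1006*D) + J = J + J**2 + 1006*D)
x(832, 2394)/(-3989392 - 1*3521406) = (2394 + 2394**2 + 1006*832)/(-3989392 - 1*3521406) = (2394 + 5731236 + 836992)/(-3989392 - 3521406) = 6570622/(-7510798) = 6570622*(-1/7510798) = -3285311/3755399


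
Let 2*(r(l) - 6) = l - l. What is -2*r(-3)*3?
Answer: -36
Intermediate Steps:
r(l) = 6 (r(l) = 6 + (l - l)/2 = 6 + (½)*0 = 6 + 0 = 6)
-2*r(-3)*3 = -2*6*3 = -12*3 = -36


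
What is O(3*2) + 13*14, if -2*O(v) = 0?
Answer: 182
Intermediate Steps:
O(v) = 0 (O(v) = -1/2*0 = 0)
O(3*2) + 13*14 = 0 + 13*14 = 0 + 182 = 182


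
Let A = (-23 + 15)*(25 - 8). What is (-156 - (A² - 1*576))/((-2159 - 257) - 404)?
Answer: 4519/705 ≈ 6.4099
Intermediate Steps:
A = -136 (A = -8*17 = -136)
(-156 - (A² - 1*576))/((-2159 - 257) - 404) = (-156 - ((-136)² - 1*576))/((-2159 - 257) - 404) = (-156 - (18496 - 576))/(-2416 - 404) = (-156 - 1*17920)/(-2820) = (-156 - 17920)*(-1/2820) = -18076*(-1/2820) = 4519/705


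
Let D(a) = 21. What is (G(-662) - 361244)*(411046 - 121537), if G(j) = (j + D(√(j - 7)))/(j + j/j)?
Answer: -69129434683287/661 ≈ -1.0458e+11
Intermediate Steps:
G(j) = (21 + j)/(1 + j) (G(j) = (j + 21)/(j + j/j) = (21 + j)/(j + 1) = (21 + j)/(1 + j))
(G(-662) - 361244)*(411046 - 121537) = ((21 - 662)/(1 - 662) - 361244)*(411046 - 121537) = (-641/(-661) - 361244)*289509 = (-1/661*(-641) - 361244)*289509 = (641/661 - 361244)*289509 = -238781643/661*289509 = -69129434683287/661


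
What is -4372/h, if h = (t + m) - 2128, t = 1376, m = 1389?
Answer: -4372/637 ≈ -6.8634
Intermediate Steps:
h = 637 (h = (1376 + 1389) - 2128 = 2765 - 2128 = 637)
-4372/h = -4372/637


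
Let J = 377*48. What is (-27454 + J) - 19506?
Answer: -28864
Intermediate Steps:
J = 18096
(-27454 + J) - 19506 = (-27454 + 18096) - 19506 = -9358 - 19506 = -28864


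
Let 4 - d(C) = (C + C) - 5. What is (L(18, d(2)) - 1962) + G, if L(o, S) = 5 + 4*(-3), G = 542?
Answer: -1427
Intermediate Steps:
d(C) = 9 - 2*C (d(C) = 4 - ((C + C) - 5) = 4 - (2*C - 5) = 4 - (-5 + 2*C) = 4 + (5 - 2*C) = 9 - 2*C)
L(o, S) = -7 (L(o, S) = 5 - 12 = -7)
(L(18, d(2)) - 1962) + G = (-7 - 1962) + 542 = -1969 + 542 = -1427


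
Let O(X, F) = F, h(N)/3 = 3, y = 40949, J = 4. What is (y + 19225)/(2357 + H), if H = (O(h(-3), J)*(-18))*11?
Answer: 60174/1565 ≈ 38.450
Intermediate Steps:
h(N) = 9 (h(N) = 3*3 = 9)
H = -792 (H = (4*(-18))*11 = -72*11 = -792)
(y + 19225)/(2357 + H) = (40949 + 19225)/(2357 - 792) = 60174/1565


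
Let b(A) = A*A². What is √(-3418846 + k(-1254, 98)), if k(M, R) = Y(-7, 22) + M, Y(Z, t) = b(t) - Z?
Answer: I*√3409445 ≈ 1846.5*I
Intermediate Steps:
b(A) = A³
Y(Z, t) = t³ - Z
k(M, R) = 10655 + M (k(M, R) = (22³ - 1*(-7)) + M = (10648 + 7) + M = 10655 + M)
√(-3418846 + k(-1254, 98)) = √(-3418846 + (10655 - 1254)) = √(-3418846 + 9401) = √(-3409445) = I*√3409445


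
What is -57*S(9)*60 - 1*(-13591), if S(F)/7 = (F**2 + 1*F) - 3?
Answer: -2069189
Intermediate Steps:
S(F) = -21 + 7*F + 7*F**2 (S(F) = 7*((F**2 + 1*F) - 3) = 7*((F**2 + F) - 3) = 7*((F + F**2) - 3) = 7*(-3 + F + F**2) = -21 + 7*F + 7*F**2)
-57*S(9)*60 - 1*(-13591) = -57*(-21 + 7*9 + 7*9**2)*60 - 1*(-13591) = -57*(-21 + 63 + 7*81)*60 + 13591 = -57*(-21 + 63 + 567)*60 + 13591 = -57*609*60 + 13591 = -34713*60 + 13591 = -2082780 + 13591 = -2069189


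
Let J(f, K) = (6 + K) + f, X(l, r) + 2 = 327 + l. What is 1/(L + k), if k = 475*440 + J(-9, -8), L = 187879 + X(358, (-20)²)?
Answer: 1/397551 ≈ 2.5154e-6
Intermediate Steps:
X(l, r) = 325 + l (X(l, r) = -2 + (327 + l) = 325 + l)
J(f, K) = 6 + K + f
L = 188562 (L = 187879 + (325 + 358) = 187879 + 683 = 188562)
k = 208989 (k = 475*440 + (6 - 8 - 9) = 209000 - 11 = 208989)
1/(L + k) = 1/(188562 + 208989) = 1/397551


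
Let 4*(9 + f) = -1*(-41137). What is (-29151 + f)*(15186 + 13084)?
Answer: -1067234905/2 ≈ -5.3362e+8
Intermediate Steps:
f = 41101/4 (f = -9 + (-1*(-41137))/4 = -9 + (¼)*41137 = -9 + 41137/4 = 41101/4 ≈ 10275.)
(-29151 + f)*(15186 + 13084) = (-29151 + 41101/4)*(15186 + 13084) = -75503/4*28270 = -1067234905/2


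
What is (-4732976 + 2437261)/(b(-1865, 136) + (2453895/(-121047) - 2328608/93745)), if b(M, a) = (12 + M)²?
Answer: -8683581026133575/12987513793887928 ≈ -0.66861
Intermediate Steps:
(-4732976 + 2437261)/(b(-1865, 136) + (2453895/(-121047) - 2328608/93745)) = (-4732976 + 2437261)/((12 - 1865)² + (2453895/(-121047) - 2328608/93745)) = -2295715/((-1853)² + (2453895*(-1/121047) - 2328608*1/93745)) = -2295715/(3433609 + (-817965/40349 - 2328608/93745)) = -2295715/(3433609 - 170637133117/3782517005) = -2295715/12987513793887928/3782517005 = -2295715*3782517005/12987513793887928 = -8683581026133575/12987513793887928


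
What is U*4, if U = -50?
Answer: -200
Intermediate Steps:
U*4 = -50*4 = -200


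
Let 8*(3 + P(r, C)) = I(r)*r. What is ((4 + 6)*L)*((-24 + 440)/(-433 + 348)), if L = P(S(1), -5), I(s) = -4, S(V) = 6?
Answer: 4992/17 ≈ 293.65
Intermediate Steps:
P(r, C) = -3 - r/2 (P(r, C) = -3 + (-4*r)/8 = -3 - r/2)
L = -6 (L = -3 - 1/2*6 = -3 - 3 = -6)
((4 + 6)*L)*((-24 + 440)/(-433 + 348)) = ((4 + 6)*(-6))*((-24 + 440)/(-433 + 348)) = (10*(-6))*(416/(-85)) = -24960*(-1)/85 = -60*(-416/85) = 4992/17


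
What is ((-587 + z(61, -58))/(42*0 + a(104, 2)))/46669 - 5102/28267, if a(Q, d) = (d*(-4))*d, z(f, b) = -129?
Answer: -947361159/5276770492 ≈ -0.17953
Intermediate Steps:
a(Q, d) = -4*d² (a(Q, d) = (-4*d)*d = -4*d²)
((-587 + z(61, -58))/(42*0 + a(104, 2)))/46669 - 5102/28267 = ((-587 - 129)/(42*0 - 4*2²))/46669 - 5102/28267 = -716/(0 - 4*4)*(1/46669) - 5102*1/28267 = -716/(0 - 16)*(1/46669) - 5102/28267 = -716/(-16)*(1/46669) - 5102/28267 = -716*(-1/16)*(1/46669) - 5102/28267 = (179/4)*(1/46669) - 5102/28267 = 179/186676 - 5102/28267 = -947361159/5276770492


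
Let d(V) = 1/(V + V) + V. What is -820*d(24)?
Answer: -236365/12 ≈ -19697.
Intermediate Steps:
d(V) = V + 1/(2*V) (d(V) = 1/(2*V) + V = V + 1/(2*V))
-820*d(24) = -820*(24 + (½)/24) = -820*(24 + (½)*(1/24)) = -820*(24 + 1/48) = -820*1153/48 = -236365/12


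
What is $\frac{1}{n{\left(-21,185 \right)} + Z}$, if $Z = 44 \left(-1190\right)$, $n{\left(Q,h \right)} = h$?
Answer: $- \frac{1}{52175} \approx -1.9166 \cdot 10^{-5}$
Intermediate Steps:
$Z = -52360$
$\frac{1}{n{\left(-21,185 \right)} + Z} = \frac{1}{185 - 52360} = \frac{1}{-52175} = - \frac{1}{52175}$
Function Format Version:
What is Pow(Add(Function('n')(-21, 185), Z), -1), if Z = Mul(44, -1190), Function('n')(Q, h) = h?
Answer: Rational(-1, 52175) ≈ -1.9166e-5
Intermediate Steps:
Z = -52360
Pow(Add(Function('n')(-21, 185), Z), -1) = Pow(Add(185, -52360), -1) = Pow(-52175, -1) = Rational(-1, 52175)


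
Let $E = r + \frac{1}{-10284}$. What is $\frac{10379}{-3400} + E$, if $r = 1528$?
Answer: $\frac{13330173941}{8741400} \approx 1524.9$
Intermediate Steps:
$E = \frac{15713951}{10284}$ ($E = 1528 + \frac{1}{-10284} = 1528 - \frac{1}{10284} = \frac{15713951}{10284} \approx 1528.0$)
$\frac{10379}{-3400} + E = \frac{10379}{-3400} + \frac{15713951}{10284} = 10379 \left(- \frac{1}{3400}\right) + \frac{15713951}{10284} = - \frac{10379}{3400} + \frac{15713951}{10284} = \frac{13330173941}{8741400}$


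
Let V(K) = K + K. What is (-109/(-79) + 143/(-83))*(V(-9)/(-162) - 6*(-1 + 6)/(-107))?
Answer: -94250/701599 ≈ -0.13434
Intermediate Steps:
V(K) = 2*K
(-109/(-79) + 143/(-83))*(V(-9)/(-162) - 6*(-1 + 6)/(-107)) = (-109/(-79) + 143/(-83))*((2*(-9))/(-162) - 6*(-1 + 6)/(-107)) = (-109*(-1/79) + 143*(-1/83))*(-18*(-1/162) - 6*5*(-1/107)) = (109/79 - 143/83)*(⅑ - 30*(-1/107)) = -2250*(⅑ + 30/107)/6557 = -2250/6557*377/963 = -94250/701599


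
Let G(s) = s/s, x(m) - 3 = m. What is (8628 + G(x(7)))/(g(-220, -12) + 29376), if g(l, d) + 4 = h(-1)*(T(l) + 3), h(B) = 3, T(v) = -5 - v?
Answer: 8629/30026 ≈ 0.28738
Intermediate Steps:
x(m) = 3 + m
G(s) = 1
g(l, d) = -10 - 3*l (g(l, d) = -4 + 3*((-5 - l) + 3) = -4 + 3*(-2 - l) = -4 + (-6 - 3*l) = -10 - 3*l)
(8628 + G(x(7)))/(g(-220, -12) + 29376) = (8628 + 1)/((-10 - 3*(-220)) + 29376) = 8629/((-10 + 660) + 29376) = 8629/(650 + 29376) = 8629/30026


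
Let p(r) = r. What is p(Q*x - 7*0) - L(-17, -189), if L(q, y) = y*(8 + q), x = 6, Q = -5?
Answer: -1731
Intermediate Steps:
p(Q*x - 7*0) - L(-17, -189) = (-5*6 - 7*0) - (-189)*(8 - 17) = (-30 + 0) - (-189)*(-9) = -30 - 1*1701 = -30 - 1701 = -1731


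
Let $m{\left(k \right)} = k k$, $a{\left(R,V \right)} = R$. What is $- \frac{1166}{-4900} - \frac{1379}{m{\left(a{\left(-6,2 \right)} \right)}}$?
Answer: $- \frac{1678781}{44100} \approx -38.068$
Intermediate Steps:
$m{\left(k \right)} = k^{2}$
$- \frac{1166}{-4900} - \frac{1379}{m{\left(a{\left(-6,2 \right)} \right)}} = - \frac{1166}{-4900} - \frac{1379}{\left(-6\right)^{2}} = \left(-1166\right) \left(- \frac{1}{4900}\right) - \frac{1379}{36} = \frac{583}{2450} - \frac{1379}{36} = - \frac{1678781}{44100}$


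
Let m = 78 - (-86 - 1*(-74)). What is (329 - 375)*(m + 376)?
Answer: -21436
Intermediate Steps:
m = 90 (m = 78 - (-86 + 74) = 78 - 1*(-12) = 78 + 12 = 90)
(329 - 375)*(m + 376) = (329 - 375)*(90 + 376) = -46*466 = -21436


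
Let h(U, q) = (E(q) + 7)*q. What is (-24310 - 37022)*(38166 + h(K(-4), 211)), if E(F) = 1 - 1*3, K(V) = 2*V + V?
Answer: -2405502372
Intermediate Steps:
K(V) = 3*V
E(F) = -2 (E(F) = 1 - 3 = -2)
h(U, q) = 5*q (h(U, q) = (-2 + 7)*q = 5*q)
(-24310 - 37022)*(38166 + h(K(-4), 211)) = (-24310 - 37022)*(38166 + 5*211) = -61332*(38166 + 1055) = -61332*39221 = -2405502372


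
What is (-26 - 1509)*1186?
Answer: -1820510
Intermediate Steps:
(-26 - 1509)*1186 = -1535*1186 = -1820510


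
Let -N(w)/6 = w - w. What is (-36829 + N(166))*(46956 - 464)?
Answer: -1712253868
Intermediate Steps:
N(w) = 0 (N(w) = -6*(w - w) = -6*0 = 0)
(-36829 + N(166))*(46956 - 464) = (-36829 + 0)*(46956 - 464) = -36829*46492 = -1712253868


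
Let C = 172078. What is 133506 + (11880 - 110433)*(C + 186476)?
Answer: -35336438856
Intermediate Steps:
133506 + (11880 - 110433)*(C + 186476) = 133506 + (11880 - 110433)*(172078 + 186476) = 133506 - 98553*358554 = 133506 - 35336572362 = -35336438856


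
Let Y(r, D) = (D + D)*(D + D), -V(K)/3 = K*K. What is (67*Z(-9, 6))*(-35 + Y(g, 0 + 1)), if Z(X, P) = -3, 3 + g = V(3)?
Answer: 6231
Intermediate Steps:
V(K) = -3*K² (V(K) = -3*K*K = -3*K²)
g = -30 (g = -3 - 3*3² = -3 - 3*9 = -3 - 27 = -30)
Y(r, D) = 4*D² (Y(r, D) = (2*D)*(2*D) = 4*D²)
(67*Z(-9, 6))*(-35 + Y(g, 0 + 1)) = (67*(-3))*(-35 + 4*(0 + 1)²) = -201*(-35 + 4*1²) = -201*(-35 + 4*1) = -201*(-35 + 4) = -201*(-31) = 6231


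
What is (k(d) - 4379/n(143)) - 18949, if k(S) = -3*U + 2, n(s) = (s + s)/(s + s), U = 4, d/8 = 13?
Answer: -23338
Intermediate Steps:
d = 104 (d = 8*13 = 104)
n(s) = 1 (n(s) = (2*s)/((2*s)) = (2*s)*(1/(2*s)) = 1)
k(S) = -10 (k(S) = -3*4 + 2 = -12 + 2 = -10)
(k(d) - 4379/n(143)) - 18949 = (-10 - 4379/1) - 18949 = (-10 - 4379*1) - 18949 = (-10 - 4379) - 18949 = -4389 - 18949 = -23338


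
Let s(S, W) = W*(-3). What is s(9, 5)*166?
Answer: -2490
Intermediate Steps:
s(S, W) = -3*W
s(9, 5)*166 = -3*5*166 = -15*166 = -2490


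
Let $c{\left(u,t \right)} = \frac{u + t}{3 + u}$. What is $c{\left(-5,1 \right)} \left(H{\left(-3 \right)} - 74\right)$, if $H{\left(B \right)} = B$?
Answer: $-154$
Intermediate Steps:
$c{\left(u,t \right)} = \frac{t + u}{3 + u}$
$c{\left(-5,1 \right)} \left(H{\left(-3 \right)} - 74\right) = \frac{1 - 5}{3 - 5} \left(-3 - 74\right) = \frac{1}{-2} \left(-4\right) \left(-3 - 74\right) = \left(- \frac{1}{2}\right) \left(-4\right) \left(-77\right) = 2 \left(-77\right) = -154$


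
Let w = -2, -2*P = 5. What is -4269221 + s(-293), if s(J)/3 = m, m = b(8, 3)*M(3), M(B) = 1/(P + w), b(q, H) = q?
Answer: -12807679/3 ≈ -4.2692e+6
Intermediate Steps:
P = -5/2 (P = -1/2*5 = -5/2 ≈ -2.5000)
M(B) = -2/9 (M(B) = 1/(-5/2 - 2) = 1/(-9/2) = -2/9)
m = -16/9 (m = 8*(-2/9) = -16/9 ≈ -1.7778)
s(J) = -16/3 (s(J) = 3*(-16/9) = -16/3)
-4269221 + s(-293) = -4269221 - 16/3 = -12807679/3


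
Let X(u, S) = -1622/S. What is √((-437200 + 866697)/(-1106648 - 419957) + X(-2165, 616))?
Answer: I*√161084082417200635/235097170 ≈ 1.7072*I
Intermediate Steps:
√((-437200 + 866697)/(-1106648 - 419957) + X(-2165, 616)) = √((-437200 + 866697)/(-1106648 - 419957) - 1622/616) = √(429497/(-1526605) - 1622*1/616) = √(429497*(-1/1526605) - 811/308) = √(-429497/1526605 - 811/308) = √(-1370361731/470194340) = I*√161084082417200635/235097170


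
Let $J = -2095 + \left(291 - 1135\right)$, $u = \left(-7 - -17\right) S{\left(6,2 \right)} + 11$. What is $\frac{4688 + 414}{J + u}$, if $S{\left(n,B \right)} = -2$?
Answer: $- \frac{2551}{1474} \approx -1.7307$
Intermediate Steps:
$u = -9$ ($u = \left(-7 - -17\right) \left(-2\right) + 11 = \left(-7 + 17\right) \left(-2\right) + 11 = 10 \left(-2\right) + 11 = -20 + 11 = -9$)
$J = -2939$ ($J = -2095 + \left(291 - 1135\right) = -2095 - 844 = -2939$)
$\frac{4688 + 414}{J + u} = \frac{4688 + 414}{-2939 - 9} = \frac{5102}{-2948} = 5102 \left(- \frac{1}{2948}\right) = - \frac{2551}{1474}$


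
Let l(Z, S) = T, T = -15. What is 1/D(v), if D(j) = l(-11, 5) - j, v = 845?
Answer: -1/860 ≈ -0.0011628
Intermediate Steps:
l(Z, S) = -15
D(j) = -15 - j
1/D(v) = 1/(-15 - 1*845) = 1/(-15 - 845) = 1/(-860) = -1/860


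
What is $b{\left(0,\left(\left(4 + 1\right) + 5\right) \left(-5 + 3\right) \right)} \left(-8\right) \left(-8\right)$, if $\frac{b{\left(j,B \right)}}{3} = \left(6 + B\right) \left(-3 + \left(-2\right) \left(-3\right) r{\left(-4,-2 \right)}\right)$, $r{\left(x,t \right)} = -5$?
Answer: $88704$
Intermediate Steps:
$b{\left(j,B \right)} = -594 - 99 B$ ($b{\left(j,B \right)} = 3 \left(6 + B\right) \left(-3 + \left(-2\right) \left(-3\right) \left(-5\right)\right) = 3 \left(6 + B\right) \left(-3 + 6 \left(-5\right)\right) = 3 \left(6 + B\right) \left(-3 - 30\right) = 3 \left(6 + B\right) \left(-33\right) = 3 \left(-198 - 33 B\right) = -594 - 99 B$)
$b{\left(0,\left(\left(4 + 1\right) + 5\right) \left(-5 + 3\right) \right)} \left(-8\right) \left(-8\right) = \left(-594 - 99 \left(\left(4 + 1\right) + 5\right) \left(-5 + 3\right)\right) \left(-8\right) \left(-8\right) = \left(-594 - 99 \left(5 + 5\right) \left(-2\right)\right) \left(-8\right) \left(-8\right) = \left(-594 - 99 \cdot 10 \left(-2\right)\right) \left(-8\right) \left(-8\right) = \left(-594 - -1980\right) \left(-8\right) \left(-8\right) = \left(-594 + 1980\right) \left(-8\right) \left(-8\right) = 1386 \left(-8\right) \left(-8\right) = \left(-11088\right) \left(-8\right) = 88704$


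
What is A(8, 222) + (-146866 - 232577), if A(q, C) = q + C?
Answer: -379213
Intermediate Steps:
A(q, C) = C + q
A(8, 222) + (-146866 - 232577) = (222 + 8) + (-146866 - 232577) = 230 - 379443 = -379213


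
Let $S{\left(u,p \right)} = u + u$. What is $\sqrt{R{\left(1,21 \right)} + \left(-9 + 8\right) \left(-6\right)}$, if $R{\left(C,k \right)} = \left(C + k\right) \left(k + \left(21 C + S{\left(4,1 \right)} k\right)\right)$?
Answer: $3 \sqrt{514} \approx 68.015$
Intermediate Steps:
$S{\left(u,p \right)} = 2 u$
$R{\left(C,k \right)} = \left(C + k\right) \left(9 k + 21 C\right)$ ($R{\left(C,k \right)} = \left(C + k\right) \left(k + \left(21 C + 2 \cdot 4 k\right)\right) = \left(C + k\right) \left(k + \left(21 C + 8 k\right)\right) = \left(C + k\right) \left(k + \left(8 k + 21 C\right)\right) = \left(C + k\right) \left(9 k + 21 C\right)$)
$\sqrt{R{\left(1,21 \right)} + \left(-9 + 8\right) \left(-6\right)} = \sqrt{\left(9 \cdot 21^{2} + 21 \cdot 1^{2} + 30 \cdot 1 \cdot 21\right) + \left(-9 + 8\right) \left(-6\right)} = \sqrt{\left(9 \cdot 441 + 21 \cdot 1 + 630\right) - -6} = \sqrt{\left(3969 + 21 + 630\right) + 6} = \sqrt{4620 + 6} = \sqrt{4626} = 3 \sqrt{514}$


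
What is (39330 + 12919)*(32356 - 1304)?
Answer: 1622435948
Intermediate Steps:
(39330 + 12919)*(32356 - 1304) = 52249*31052 = 1622435948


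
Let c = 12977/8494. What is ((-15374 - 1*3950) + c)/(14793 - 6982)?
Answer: -164125079/66346634 ≈ -2.4738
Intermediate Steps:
c = 12977/8494 (c = 12977*(1/8494) = 12977/8494 ≈ 1.5278)
((-15374 - 1*3950) + c)/(14793 - 6982) = ((-15374 - 1*3950) + 12977/8494)/(14793 - 6982) = ((-15374 - 3950) + 12977/8494)/7811 = (-19324 + 12977/8494)*(1/7811) = -164125079/8494*1/7811 = -164125079/66346634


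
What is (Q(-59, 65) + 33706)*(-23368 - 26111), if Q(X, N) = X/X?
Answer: -1667788653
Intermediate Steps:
Q(X, N) = 1
(Q(-59, 65) + 33706)*(-23368 - 26111) = (1 + 33706)*(-23368 - 26111) = 33707*(-49479) = -1667788653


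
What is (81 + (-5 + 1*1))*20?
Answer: 1540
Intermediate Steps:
(81 + (-5 + 1*1))*20 = (81 + (-5 + 1))*20 = (81 - 4)*20 = 77*20 = 1540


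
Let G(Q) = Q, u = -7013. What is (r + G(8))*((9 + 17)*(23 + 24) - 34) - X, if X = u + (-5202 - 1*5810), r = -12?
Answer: 13273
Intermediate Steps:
X = -18025 (X = -7013 + (-5202 - 1*5810) = -7013 + (-5202 - 5810) = -7013 - 11012 = -18025)
(r + G(8))*((9 + 17)*(23 + 24) - 34) - X = (-12 + 8)*((9 + 17)*(23 + 24) - 34) - 1*(-18025) = -4*(26*47 - 34) + 18025 = -4*(1222 - 34) + 18025 = -4*1188 + 18025 = -4752 + 18025 = 13273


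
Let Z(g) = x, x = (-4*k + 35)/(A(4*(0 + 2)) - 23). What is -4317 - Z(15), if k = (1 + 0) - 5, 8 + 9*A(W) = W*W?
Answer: -651408/151 ≈ -4314.0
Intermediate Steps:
A(W) = -8/9 + W²/9 (A(W) = -8/9 + (W*W)/9 = -8/9 + W²/9)
k = -4 (k = 1 - 5 = -4)
x = -459/151 (x = (-4*(-4) + 35)/((-8/9 + (4*(0 + 2))²/9) - 23) = (16 + 35)/((-8/9 + (4*2)²/9) - 23) = 51/((-8/9 + (⅑)*8²) - 23) = 51/((-8/9 + (⅑)*64) - 23) = 51/((-8/9 + 64/9) - 23) = 51/(56/9 - 23) = 51/(-151/9) = 51*(-9/151) = -459/151 ≈ -3.0397)
Z(g) = -459/151
-4317 - Z(15) = -4317 - 1*(-459/151) = -4317 + 459/151 = -651408/151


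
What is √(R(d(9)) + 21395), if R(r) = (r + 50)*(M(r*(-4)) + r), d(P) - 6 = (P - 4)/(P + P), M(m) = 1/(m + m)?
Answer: √359885885146/4068 ≈ 147.47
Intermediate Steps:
M(m) = 1/(2*m)
d(P) = 6 + (-4 + P)/(2*P) (d(P) = 6 + (P - 4)/(P + P) = 6 + (-4 + P)/((2*P)) = 6 + (-4 + P)*(1/(2*P)) = 6 + (-4 + P)/(2*P))
R(r) = (50 + r)*(r - 1/(8*r)) (R(r) = (r + 50)*(1/(2*((r*(-4)))) + r) = (50 + r)*(1/(2*((-4*r))) + r) = (50 + r)*((-1/(4*r))/2 + r) = (50 + r)*(-1/(8*r) + r) = (50 + r)*(r - 1/(8*r)))
√(R(d(9)) + 21395) = √((-⅛ + (13/2 - 2/9)² + 50*(13/2 - 2/9) - 25/(4*(13/2 - 2/9))) + 21395) = √((-⅛ + (113/18)² + 50*(113/18) - 25/(4*113/18)) + 21395) = √((-⅛ + 12769/324 + 2825/9 - 25/4*18/113) + 21395) = √((-⅛ + 12769/324 + 2825/9 - 225/226) + 21395) = √(25787941/73224 + 21395) = √(1592415421/73224) = √359885885146/4068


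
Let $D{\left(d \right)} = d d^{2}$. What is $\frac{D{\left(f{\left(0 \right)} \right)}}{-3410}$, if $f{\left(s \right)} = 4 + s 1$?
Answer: $- \frac{32}{1705} \approx -0.018768$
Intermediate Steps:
$f{\left(s \right)} = 4 + s$
$D{\left(d \right)} = d^{3}$
$\frac{D{\left(f{\left(0 \right)} \right)}}{-3410} = \frac{\left(4 + 0\right)^{3}}{-3410} = 4^{3} \left(- \frac{1}{3410}\right) = 64 \left(- \frac{1}{3410}\right) = - \frac{32}{1705}$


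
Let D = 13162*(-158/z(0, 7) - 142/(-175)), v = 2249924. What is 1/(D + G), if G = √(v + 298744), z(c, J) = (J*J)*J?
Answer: 84873840800/345016392000529 - 73530625*√637167/690032784001058 ≈ 0.00016094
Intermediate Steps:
z(c, J) = J³ (z(c, J) = J²*J = J³)
G = 2*√637167 (G = √(2249924 + 298744) = √2548668 = 2*√637167 ≈ 1596.5)
D = 39591296/8575 (D = 13162*(-158/(7³) - 142/(-175)) = 13162*(-158/343 - 142*(-1/175)) = 13162*(-158*1/343 + 142/175) = 13162*(-158/343 + 142/175) = 13162*(3008/8575) = 39591296/8575 ≈ 4617.1)
1/(D + G) = 1/(39591296/8575 + 2*√637167)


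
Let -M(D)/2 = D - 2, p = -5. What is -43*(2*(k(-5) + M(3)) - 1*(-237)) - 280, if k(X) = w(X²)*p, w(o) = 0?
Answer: -10299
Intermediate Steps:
M(D) = 4 - 2*D (M(D) = -2*(D - 2) = -2*(-2 + D) = 4 - 2*D)
k(X) = 0 (k(X) = 0*(-5) = 0)
-43*(2*(k(-5) + M(3)) - 1*(-237)) - 280 = -43*(2*(0 + (4 - 2*3)) - 1*(-237)) - 280 = -43*(2*(0 + (4 - 6)) + 237) - 280 = -43*(2*(0 - 2) + 237) - 280 = -43*(2*(-2) + 237) - 280 = -43*(-4 + 237) - 280 = -43*233 - 280 = -10019 - 280 = -10299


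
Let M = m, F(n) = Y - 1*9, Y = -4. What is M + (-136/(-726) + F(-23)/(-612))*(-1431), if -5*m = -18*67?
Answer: -2355807/41140 ≈ -57.263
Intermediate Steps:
F(n) = -13 (F(n) = -4 - 1*9 = -4 - 9 = -13)
m = 1206/5 (m = -(-3)*6*67/5 = -(-3)*402/5 = -⅕*(-1206) = 1206/5 ≈ 241.20)
M = 1206/5 ≈ 241.20
M + (-136/(-726) + F(-23)/(-612))*(-1431) = 1206/5 + (-136/(-726) - 13/(-612))*(-1431) = 1206/5 + (-136*(-1/726) - 13*(-1/612))*(-1431) = 1206/5 + (68/363 + 13/612)*(-1431) = 1206/5 + (15445/74052)*(-1431) = 1206/5 - 2455755/8228 = -2355807/41140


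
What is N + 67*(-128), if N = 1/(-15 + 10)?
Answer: -42881/5 ≈ -8576.2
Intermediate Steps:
N = -⅕ (N = 1/(-5) = -⅕ ≈ -0.20000)
N + 67*(-128) = -⅕ + 67*(-128) = -⅕ - 8576 = -42881/5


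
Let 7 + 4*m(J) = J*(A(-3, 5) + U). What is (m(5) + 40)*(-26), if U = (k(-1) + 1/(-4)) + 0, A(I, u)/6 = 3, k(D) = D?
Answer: -12311/8 ≈ -1538.9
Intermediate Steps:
A(I, u) = 18 (A(I, u) = 6*3 = 18)
U = -5/4 (U = (-1 + 1/(-4)) + 0 = (-1 - 1/4) + 0 = -5/4 + 0 = -5/4 ≈ -1.2500)
m(J) = -7/4 + 67*J/16 (m(J) = -7/4 + (J*(18 - 5/4))/4 = -7/4 + (J*(67/4))/4 = -7/4 + (67*J/4)/4 = -7/4 + 67*J/16)
(m(5) + 40)*(-26) = ((-7/4 + (67/16)*5) + 40)*(-26) = ((-7/4 + 335/16) + 40)*(-26) = (307/16 + 40)*(-26) = (947/16)*(-26) = -12311/8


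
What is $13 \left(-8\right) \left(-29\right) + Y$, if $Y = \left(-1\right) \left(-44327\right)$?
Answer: $47343$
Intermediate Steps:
$Y = 44327$
$13 \left(-8\right) \left(-29\right) + Y = 13 \left(-8\right) \left(-29\right) + 44327 = \left(-104\right) \left(-29\right) + 44327 = 3016 + 44327 = 47343$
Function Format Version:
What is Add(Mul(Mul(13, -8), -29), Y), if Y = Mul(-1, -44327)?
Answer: 47343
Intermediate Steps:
Y = 44327
Add(Mul(Mul(13, -8), -29), Y) = Add(Mul(Mul(13, -8), -29), 44327) = Add(Mul(-104, -29), 44327) = Add(3016, 44327) = 47343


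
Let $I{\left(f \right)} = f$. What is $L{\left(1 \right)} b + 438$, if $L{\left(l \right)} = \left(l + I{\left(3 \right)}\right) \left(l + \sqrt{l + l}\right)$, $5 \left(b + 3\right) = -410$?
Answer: $98 - 340 \sqrt{2} \approx -382.83$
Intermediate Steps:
$b = -85$ ($b = -3 + \frac{1}{5} \left(-410\right) = -3 - 82 = -85$)
$L{\left(l \right)} = \left(3 + l\right) \left(l + \sqrt{2} \sqrt{l}\right)$ ($L{\left(l \right)} = \left(l + 3\right) \left(l + \sqrt{l + l}\right) = \left(3 + l\right) \left(l + \sqrt{2 l}\right) = \left(3 + l\right) \left(l + \sqrt{2} \sqrt{l}\right)$)
$L{\left(1 \right)} b + 438 = \left(1^{2} + 3 \cdot 1 + \sqrt{2} \cdot 1^{\frac{3}{2}} + 3 \sqrt{2} \sqrt{1}\right) \left(-85\right) + 438 = \left(1 + 3 + \sqrt{2} \cdot 1 + 3 \sqrt{2} \cdot 1\right) \left(-85\right) + 438 = \left(1 + 3 + \sqrt{2} + 3 \sqrt{2}\right) \left(-85\right) + 438 = \left(4 + 4 \sqrt{2}\right) \left(-85\right) + 438 = \left(-340 - 340 \sqrt{2}\right) + 438 = 98 - 340 \sqrt{2}$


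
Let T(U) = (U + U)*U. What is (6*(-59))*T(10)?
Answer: -70800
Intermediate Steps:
T(U) = 2*U² (T(U) = (2*U)*U = 2*U²)
(6*(-59))*T(10) = (6*(-59))*(2*10²) = -708*100 = -354*200 = -70800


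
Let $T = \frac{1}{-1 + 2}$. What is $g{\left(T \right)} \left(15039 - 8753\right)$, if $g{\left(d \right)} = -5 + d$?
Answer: $-25144$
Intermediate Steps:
$T = 1$ ($T = 1^{-1} = 1$)
$g{\left(T \right)} \left(15039 - 8753\right) = \left(-5 + 1\right) \left(15039 - 8753\right) = \left(-4\right) 6286 = -25144$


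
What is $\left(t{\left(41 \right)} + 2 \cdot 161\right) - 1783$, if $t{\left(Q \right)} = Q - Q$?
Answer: $-1461$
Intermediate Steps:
$t{\left(Q \right)} = 0$
$\left(t{\left(41 \right)} + 2 \cdot 161\right) - 1783 = \left(0 + 2 \cdot 161\right) - 1783 = \left(0 + 322\right) - 1783 = 322 - 1783 = -1461$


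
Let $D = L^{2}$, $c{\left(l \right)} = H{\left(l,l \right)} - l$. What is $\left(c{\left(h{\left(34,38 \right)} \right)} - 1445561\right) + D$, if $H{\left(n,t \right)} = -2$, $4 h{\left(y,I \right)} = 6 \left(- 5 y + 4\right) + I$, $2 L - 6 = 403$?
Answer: $- \frac{5614013}{4} \approx -1.4035 \cdot 10^{6}$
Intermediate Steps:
$L = \frac{409}{2}$ ($L = 3 + \frac{1}{2} \cdot 403 = 3 + \frac{403}{2} = \frac{409}{2} \approx 204.5$)
$h{\left(y,I \right)} = 6 - \frac{15 y}{2} + \frac{I}{4}$ ($h{\left(y,I \right)} = \frac{6 \left(- 5 y + 4\right) + I}{4} = \frac{6 \left(4 - 5 y\right) + I}{4} = \frac{\left(24 - 30 y\right) + I}{4} = \frac{24 + I - 30 y}{4} = 6 - \frac{15 y}{2} + \frac{I}{4}$)
$c{\left(l \right)} = -2 - l$
$D = \frac{167281}{4}$ ($D = \left(\frac{409}{2}\right)^{2} = \frac{167281}{4} \approx 41820.0$)
$\left(c{\left(h{\left(34,38 \right)} \right)} - 1445561\right) + D = \left(\left(-2 - \left(6 - 255 + \frac{1}{4} \cdot 38\right)\right) - 1445561\right) + \frac{167281}{4} = \left(\left(-2 - \left(6 - 255 + \frac{19}{2}\right)\right) - 1445561\right) + \frac{167281}{4} = \left(\left(-2 - - \frac{479}{2}\right) - 1445561\right) + \frac{167281}{4} = \left(\left(-2 + \frac{479}{2}\right) - 1445561\right) + \frac{167281}{4} = \left(\frac{475}{2} - 1445561\right) + \frac{167281}{4} = - \frac{2890647}{2} + \frac{167281}{4} = - \frac{5614013}{4}$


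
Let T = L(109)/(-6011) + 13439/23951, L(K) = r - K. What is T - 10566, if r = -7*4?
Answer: -1521097261810/143969461 ≈ -10565.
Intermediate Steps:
r = -28
L(K) = -28 - K
T = 84063116/143969461 (T = (-28 - 1*109)/(-6011) + 13439/23951 = (-28 - 109)*(-1/6011) + 13439*(1/23951) = -137*(-1/6011) + 13439/23951 = 137/6011 + 13439/23951 = 84063116/143969461 ≈ 0.58390)
T - 10566 = 84063116/143969461 - 10566 = -1521097261810/143969461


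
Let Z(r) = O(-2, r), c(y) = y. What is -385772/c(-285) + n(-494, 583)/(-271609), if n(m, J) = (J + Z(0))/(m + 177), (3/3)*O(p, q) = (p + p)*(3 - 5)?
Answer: 33214989814351/24538515105 ≈ 1353.6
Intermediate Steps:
O(p, q) = -4*p (O(p, q) = (p + p)*(3 - 5) = (2*p)*(-2) = -4*p)
Z(r) = 8 (Z(r) = -4*(-2) = 8)
n(m, J) = (8 + J)/(177 + m) (n(m, J) = (J + 8)/(m + 177) = (8 + J)/(177 + m))
-385772/c(-285) + n(-494, 583)/(-271609) = -385772/(-285) + ((8 + 583)/(177 - 494))/(-271609) = -385772*(-1/285) + (591/(-317))*(-1/271609) = 385772/285 - 1/317*591*(-1/271609) = 385772/285 - 591/317*(-1/271609) = 385772/285 + 591/86100053 = 33214989814351/24538515105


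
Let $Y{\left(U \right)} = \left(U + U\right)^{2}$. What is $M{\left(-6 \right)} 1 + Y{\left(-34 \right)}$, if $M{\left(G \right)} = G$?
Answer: $4618$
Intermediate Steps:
$Y{\left(U \right)} = 4 U^{2}$ ($Y{\left(U \right)} = \left(2 U\right)^{2} = 4 U^{2}$)
$M{\left(-6 \right)} 1 + Y{\left(-34 \right)} = \left(-6\right) 1 + 4 \left(-34\right)^{2} = -6 + 4 \cdot 1156 = -6 + 4624 = 4618$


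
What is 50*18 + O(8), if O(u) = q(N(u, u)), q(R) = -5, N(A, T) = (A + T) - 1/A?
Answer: 895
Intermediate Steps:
N(A, T) = A + T - 1/A
O(u) = -5
50*18 + O(8) = 50*18 - 5 = 900 - 5 = 895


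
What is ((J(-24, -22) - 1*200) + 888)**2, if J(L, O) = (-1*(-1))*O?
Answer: 443556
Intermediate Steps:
J(L, O) = O (J(L, O) = 1*O = O)
((J(-24, -22) - 1*200) + 888)**2 = ((-22 - 1*200) + 888)**2 = ((-22 - 200) + 888)**2 = (-222 + 888)**2 = 666**2 = 443556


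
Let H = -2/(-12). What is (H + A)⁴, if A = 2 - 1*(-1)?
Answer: 130321/1296 ≈ 100.56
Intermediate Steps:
H = ⅙ (H = -2*(-1/12) = ⅙ ≈ 0.16667)
A = 3 (A = 2 + 1 = 3)
(H + A)⁴ = (⅙ + 3)⁴ = (19/6)⁴ = 130321/1296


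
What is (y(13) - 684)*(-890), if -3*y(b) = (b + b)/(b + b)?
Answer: 1827170/3 ≈ 6.0906e+5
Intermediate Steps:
y(b) = -⅓ (y(b) = -(b + b)/(3*(b + b)) = -2*b/(3*(2*b)) = -2*b*1/(2*b)/3 = -⅓*1 = -⅓)
(y(13) - 684)*(-890) = (-⅓ - 684)*(-890) = -2053/3*(-890) = 1827170/3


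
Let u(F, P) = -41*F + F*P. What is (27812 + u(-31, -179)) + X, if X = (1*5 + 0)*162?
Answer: 35442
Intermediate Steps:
X = 810 (X = (5 + 0)*162 = 5*162 = 810)
(27812 + u(-31, -179)) + X = (27812 - 31*(-41 - 179)) + 810 = (27812 - 31*(-220)) + 810 = (27812 + 6820) + 810 = 34632 + 810 = 35442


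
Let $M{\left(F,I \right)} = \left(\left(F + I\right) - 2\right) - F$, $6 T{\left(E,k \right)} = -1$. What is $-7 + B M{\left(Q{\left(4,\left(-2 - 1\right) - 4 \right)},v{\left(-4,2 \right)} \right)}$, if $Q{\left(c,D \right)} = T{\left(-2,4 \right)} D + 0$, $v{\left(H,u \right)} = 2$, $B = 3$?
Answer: $-7$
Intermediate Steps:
$T{\left(E,k \right)} = - \frac{1}{6}$ ($T{\left(E,k \right)} = \frac{1}{6} \left(-1\right) = - \frac{1}{6}$)
$Q{\left(c,D \right)} = - \frac{D}{6}$ ($Q{\left(c,D \right)} = - \frac{D}{6} + 0 = - \frac{D}{6}$)
$M{\left(F,I \right)} = -2 + I$ ($M{\left(F,I \right)} = \left(-2 + F + I\right) - F = -2 + I$)
$-7 + B M{\left(Q{\left(4,\left(-2 - 1\right) - 4 \right)},v{\left(-4,2 \right)} \right)} = -7 + 3 \left(-2 + 2\right) = -7 + 3 \cdot 0 = -7 + 0 = -7$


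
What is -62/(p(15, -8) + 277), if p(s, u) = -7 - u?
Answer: -31/139 ≈ -0.22302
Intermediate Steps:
-62/(p(15, -8) + 277) = -62/((-7 - 1*(-8)) + 277) = -62/((-7 + 8) + 277) = -62/(1 + 277) = -62/278 = -62*1/278 = -31/139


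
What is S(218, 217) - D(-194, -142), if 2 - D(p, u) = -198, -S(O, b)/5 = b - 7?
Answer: -1250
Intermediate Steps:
S(O, b) = 35 - 5*b (S(O, b) = -5*(b - 7) = -5*(-7 + b) = 35 - 5*b)
D(p, u) = 200 (D(p, u) = 2 - 1*(-198) = 2 + 198 = 200)
S(218, 217) - D(-194, -142) = (35 - 5*217) - 1*200 = (35 - 1085) - 200 = -1050 - 200 = -1250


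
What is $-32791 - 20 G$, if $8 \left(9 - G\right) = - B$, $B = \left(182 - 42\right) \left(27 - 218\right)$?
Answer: $33879$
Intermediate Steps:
$B = -26740$ ($B = 140 \left(-191\right) = -26740$)
$G = - \frac{6667}{2}$ ($G = 9 - \frac{\left(-1\right) \left(-26740\right)}{8} = 9 - \frac{6685}{2} = - \frac{6667}{2} \approx -3333.5$)
$-32791 - 20 G = -32791 - -66670 = -32791 + 66670 = 33879$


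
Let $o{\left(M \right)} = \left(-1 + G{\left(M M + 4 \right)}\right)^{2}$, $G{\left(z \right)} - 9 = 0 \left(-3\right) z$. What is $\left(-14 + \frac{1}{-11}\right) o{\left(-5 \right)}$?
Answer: $- \frac{9920}{11} \approx -901.82$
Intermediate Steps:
$G{\left(z \right)} = 9$ ($G{\left(z \right)} = 9 + 0 \left(-3\right) z = 9 + 0 z = 9 + 0 = 9$)
$o{\left(M \right)} = 64$ ($o{\left(M \right)} = \left(-1 + 9\right)^{2} = 8^{2} = 64$)
$\left(-14 + \frac{1}{-11}\right) o{\left(-5 \right)} = \left(-14 + \frac{1}{-11}\right) 64 = \left(-14 - \frac{1}{11}\right) 64 = \left(- \frac{155}{11}\right) 64 = - \frac{9920}{11}$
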